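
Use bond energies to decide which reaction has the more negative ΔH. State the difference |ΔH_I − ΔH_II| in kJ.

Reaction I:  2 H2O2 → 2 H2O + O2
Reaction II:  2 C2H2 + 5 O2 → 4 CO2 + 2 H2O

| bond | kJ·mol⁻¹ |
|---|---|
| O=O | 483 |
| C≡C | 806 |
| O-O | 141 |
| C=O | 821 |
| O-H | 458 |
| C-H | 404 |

Reaction II, by 2556 kJ

Reaction I:
  Bonds broken (reactants):
    O-H: 4 × 458 = 1832
    O-O: 2 × 141 = 282
    Σ(broken) = 2114 kJ
  Bonds formed (products):
    O-H: 4 × 458 = 1832
    O=O: 1 × 483 = 483
    Σ(formed) = 2315 kJ
  ΔH_I = 2114 − 2315 = −201 kJ
Reaction II:
  Bonds broken (reactants):
    C≡C: 2 × 806 = 1612
    C-H: 4 × 404 = 1616
    O=O: 5 × 483 = 2415
    Σ(broken) = 5643 kJ
  Bonds formed (products):
    C=O: 8 × 821 = 6568
    O-H: 4 × 458 = 1832
    Σ(formed) = 8400 kJ
  ΔH_II = 5643 − 8400 = −2757 kJ
ΔH_I − ΔH_II = +2556 kJ, so reaction II has the more negative ΔH; |ΔH_I − ΔH_II| = 2556 kJ.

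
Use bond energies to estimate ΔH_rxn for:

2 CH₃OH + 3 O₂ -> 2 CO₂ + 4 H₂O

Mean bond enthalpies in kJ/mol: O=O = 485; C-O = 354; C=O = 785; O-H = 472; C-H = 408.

ΔH ≈ −1361 kJ

Bonds broken (reactants):
  C-H: 6 × 408 = 2448
  C-O: 2 × 354 = 708
  O-H: 2 × 472 = 944
  O=O: 3 × 485 = 1455
  Σ(broken) = 5555 kJ
Bonds formed (products):
  C=O: 4 × 785 = 3140
  O-H: 8 × 472 = 3776
  Σ(formed) = 6916 kJ
ΔH = Σ(broken) − Σ(formed) = 5555 − 6916 = −1361 kJ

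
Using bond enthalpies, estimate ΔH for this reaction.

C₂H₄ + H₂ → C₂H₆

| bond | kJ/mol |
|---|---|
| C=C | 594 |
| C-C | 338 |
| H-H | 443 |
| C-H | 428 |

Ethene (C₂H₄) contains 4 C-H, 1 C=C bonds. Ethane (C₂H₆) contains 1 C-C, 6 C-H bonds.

Bonds broken (reactants):
  C-H: 4 × 428 = 1712
  C=C: 1 × 594 = 594
  H-H: 1 × 443 = 443
  Σ(broken) = 2749 kJ
Bonds formed (products):
  C-C: 1 × 338 = 338
  C-H: 6 × 428 = 2568
  Σ(formed) = 2906 kJ
ΔH = Σ(broken) − Σ(formed) = 2749 − 2906 = −157 kJ

ΔH ≈ −157 kJ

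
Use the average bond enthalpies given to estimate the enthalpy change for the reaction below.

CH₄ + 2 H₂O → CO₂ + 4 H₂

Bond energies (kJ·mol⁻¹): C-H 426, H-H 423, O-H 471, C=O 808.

ΔH ≈ +280 kJ

Bonds broken (reactants):
  C-H: 4 × 426 = 1704
  O-H: 4 × 471 = 1884
  Σ(broken) = 3588 kJ
Bonds formed (products):
  C=O: 2 × 808 = 1616
  H-H: 4 × 423 = 1692
  Σ(formed) = 3308 kJ
ΔH = Σ(broken) − Σ(formed) = 3588 − 3308 = +280 kJ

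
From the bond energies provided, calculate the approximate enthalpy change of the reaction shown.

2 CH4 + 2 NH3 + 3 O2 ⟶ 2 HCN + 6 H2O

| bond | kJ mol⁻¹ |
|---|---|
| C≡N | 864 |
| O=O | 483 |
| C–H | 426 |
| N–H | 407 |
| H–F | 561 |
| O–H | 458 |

Bonds broken (reactants):
  C–H: 8 × 426 = 3408
  N–H: 6 × 407 = 2442
  O=O: 3 × 483 = 1449
  Σ(broken) = 7299 kJ
Bonds formed (products):
  C≡N: 2 × 864 = 1728
  C–H: 2 × 426 = 852
  O–H: 12 × 458 = 5496
  Σ(formed) = 8076 kJ
ΔH = Σ(broken) − Σ(formed) = 7299 − 8076 = −777 kJ

ΔH ≈ −777 kJ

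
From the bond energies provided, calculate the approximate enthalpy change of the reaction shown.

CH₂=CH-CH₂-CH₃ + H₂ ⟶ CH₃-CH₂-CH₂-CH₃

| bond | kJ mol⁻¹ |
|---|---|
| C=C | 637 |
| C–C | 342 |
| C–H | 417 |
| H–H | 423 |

ΔH ≈ −116 kJ

Bonds broken (reactants):
  C–C: 2 × 342 = 684
  C–H: 8 × 417 = 3336
  C=C: 1 × 637 = 637
  H–H: 1 × 423 = 423
  Σ(broken) = 5080 kJ
Bonds formed (products):
  C–C: 3 × 342 = 1026
  C–H: 10 × 417 = 4170
  Σ(formed) = 5196 kJ
ΔH = Σ(broken) − Σ(formed) = 5080 − 5196 = −116 kJ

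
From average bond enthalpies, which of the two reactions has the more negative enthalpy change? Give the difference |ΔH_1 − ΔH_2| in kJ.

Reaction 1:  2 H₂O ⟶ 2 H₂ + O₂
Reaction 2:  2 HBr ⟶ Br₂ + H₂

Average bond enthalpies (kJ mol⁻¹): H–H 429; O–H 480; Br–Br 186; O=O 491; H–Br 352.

Reaction 1:
  Bonds broken (reactants):
    O–H: 4 × 480 = 1920
    Σ(broken) = 1920 kJ
  Bonds formed (products):
    H–H: 2 × 429 = 858
    O=O: 1 × 491 = 491
    Σ(formed) = 1349 kJ
  ΔH_1 = 1920 − 1349 = +571 kJ
Reaction 2:
  Bonds broken (reactants):
    H–Br: 2 × 352 = 704
    Σ(broken) = 704 kJ
  Bonds formed (products):
    Br–Br: 1 × 186 = 186
    H–H: 1 × 429 = 429
    Σ(formed) = 615 kJ
  ΔH_2 = 704 − 615 = +89 kJ
ΔH_1 − ΔH_2 = +482 kJ, so reaction 2 has the more negative ΔH; |ΔH_1 − ΔH_2| = 482 kJ.

Reaction 2, by 482 kJ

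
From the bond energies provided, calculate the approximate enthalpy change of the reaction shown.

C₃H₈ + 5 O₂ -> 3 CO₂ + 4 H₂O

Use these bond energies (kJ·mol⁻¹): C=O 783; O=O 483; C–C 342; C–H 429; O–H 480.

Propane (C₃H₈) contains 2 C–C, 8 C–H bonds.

Bonds broken (reactants):
  C–C: 2 × 342 = 684
  C–H: 8 × 429 = 3432
  O=O: 5 × 483 = 2415
  Σ(broken) = 6531 kJ
Bonds formed (products):
  C=O: 6 × 783 = 4698
  O–H: 8 × 480 = 3840
  Σ(formed) = 8538 kJ
ΔH = Σ(broken) − Σ(formed) = 6531 − 8538 = −2007 kJ

ΔH ≈ −2007 kJ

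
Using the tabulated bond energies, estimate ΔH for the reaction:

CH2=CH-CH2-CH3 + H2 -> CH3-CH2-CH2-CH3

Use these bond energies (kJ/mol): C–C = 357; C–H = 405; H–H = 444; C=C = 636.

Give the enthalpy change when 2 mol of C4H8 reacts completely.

Bonds broken (reactants):
  C–C: 2 × 357 = 714
  C–H: 8 × 405 = 3240
  C=C: 1 × 636 = 636
  H–H: 1 × 444 = 444
  Σ(broken) = 5034 kJ
Bonds formed (products):
  C–C: 3 × 357 = 1071
  C–H: 10 × 405 = 4050
  Σ(formed) = 5121 kJ
ΔH = Σ(broken) − Σ(formed) = 5034 − 5121 = −87 kJ
For 2× the reaction as written: 2 × (−87) = −174 kJ

ΔH = −174 kJ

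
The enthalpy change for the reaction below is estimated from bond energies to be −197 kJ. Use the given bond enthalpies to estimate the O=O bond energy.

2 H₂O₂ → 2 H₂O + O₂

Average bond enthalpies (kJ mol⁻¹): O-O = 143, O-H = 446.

Let D be the O=O bond energy.
Σ(broken) = 4×446 + 2×143 = 2070
Σ(formed) = 4×446 + 1×D = 1784 + D
ΔH = Σ(broken) − Σ(formed) = (2070) − (1784 + D) = +286 − D
Setting this equal to −197 kJ gives D = 483 kJ/mol.

D(O=O) ≈ 483 kJ/mol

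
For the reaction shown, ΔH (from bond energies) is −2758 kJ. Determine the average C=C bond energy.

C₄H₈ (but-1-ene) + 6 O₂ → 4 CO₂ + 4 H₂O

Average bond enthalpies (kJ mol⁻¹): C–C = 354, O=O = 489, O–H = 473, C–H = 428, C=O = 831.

Let D be the C=C bond energy.
Σ(broken) = 2×354 + 8×428 + 1×D + 6×489 = 7066 + D
Σ(formed) = 8×831 + 8×473 = 10432
ΔH = Σ(broken) − Σ(formed) = (7066 + D) − (10432) = −3366 + D
Setting this equal to −2758 kJ gives D = 608 kJ/mol.

D(C=C) ≈ 608 kJ/mol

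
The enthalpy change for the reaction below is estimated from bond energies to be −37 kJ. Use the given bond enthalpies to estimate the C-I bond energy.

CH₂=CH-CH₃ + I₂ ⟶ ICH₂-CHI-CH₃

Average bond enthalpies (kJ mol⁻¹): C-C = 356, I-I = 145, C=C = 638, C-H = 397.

Let D be the C-I bond energy.
Σ(broken) = 1×356 + 6×397 + 1×638 + 1×145 = 3521
Σ(formed) = 2×356 + 6×397 + 2×D = 3094 + 2D
ΔH = Σ(broken) − Σ(formed) = (3521) − (3094 + 2D) = +427 − 2D
Setting this equal to −37 kJ gives 2D = 464, so D = 232 kJ/mol.

D(C-I) ≈ 232 kJ/mol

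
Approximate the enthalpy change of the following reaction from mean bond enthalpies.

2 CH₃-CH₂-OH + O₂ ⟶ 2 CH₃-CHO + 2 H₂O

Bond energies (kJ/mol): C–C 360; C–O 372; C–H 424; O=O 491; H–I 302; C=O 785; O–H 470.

Bonds broken (reactants):
  C–C: 2 × 360 = 720
  C–H: 10 × 424 = 4240
  C–O: 2 × 372 = 744
  O–H: 2 × 470 = 940
  O=O: 1 × 491 = 491
  Σ(broken) = 7135 kJ
Bonds formed (products):
  C–C: 2 × 360 = 720
  C–H: 8 × 424 = 3392
  C=O: 2 × 785 = 1570
  O–H: 4 × 470 = 1880
  Σ(formed) = 7562 kJ
ΔH = Σ(broken) − Σ(formed) = 7135 − 7562 = −427 kJ

ΔH ≈ −427 kJ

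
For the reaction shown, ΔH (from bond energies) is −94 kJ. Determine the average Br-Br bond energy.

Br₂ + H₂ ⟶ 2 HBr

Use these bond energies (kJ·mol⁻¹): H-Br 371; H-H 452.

Let D be the Br-Br bond energy.
Σ(broken) = 1×D + 1×452 = 452 + D
Σ(formed) = 2×371 = 742
ΔH = Σ(broken) − Σ(formed) = (452 + D) − (742) = −290 + D
Setting this equal to −94 kJ gives D = 196 kJ/mol.

D(Br-Br) ≈ 196 kJ/mol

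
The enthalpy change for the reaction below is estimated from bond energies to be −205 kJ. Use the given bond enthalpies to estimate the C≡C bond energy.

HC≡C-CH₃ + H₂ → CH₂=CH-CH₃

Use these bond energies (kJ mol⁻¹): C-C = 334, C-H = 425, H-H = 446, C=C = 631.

D(C≡C) ≈ 830 kJ/mol

Let D be the C≡C bond energy.
Σ(broken) = 1×D + 1×334 + 4×425 + 1×446 = 2480 + D
Σ(formed) = 1×334 + 6×425 + 1×631 = 3515
ΔH = Σ(broken) − Σ(formed) = (2480 + D) − (3515) = −1035 + D
Setting this equal to −205 kJ gives D = 830 kJ/mol.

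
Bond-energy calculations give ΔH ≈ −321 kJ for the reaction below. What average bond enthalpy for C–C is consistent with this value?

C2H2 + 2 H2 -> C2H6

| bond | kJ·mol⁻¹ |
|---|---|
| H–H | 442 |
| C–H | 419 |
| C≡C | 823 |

Let D be the C–C bond energy.
Σ(broken) = 1×823 + 2×419 + 2×442 = 2545
Σ(formed) = 1×D + 6×419 = 2514 + D
ΔH = Σ(broken) − Σ(formed) = (2545) − (2514 + D) = +31 − D
Setting this equal to −321 kJ gives D = 352 kJ/mol.

D(C–C) ≈ 352 kJ/mol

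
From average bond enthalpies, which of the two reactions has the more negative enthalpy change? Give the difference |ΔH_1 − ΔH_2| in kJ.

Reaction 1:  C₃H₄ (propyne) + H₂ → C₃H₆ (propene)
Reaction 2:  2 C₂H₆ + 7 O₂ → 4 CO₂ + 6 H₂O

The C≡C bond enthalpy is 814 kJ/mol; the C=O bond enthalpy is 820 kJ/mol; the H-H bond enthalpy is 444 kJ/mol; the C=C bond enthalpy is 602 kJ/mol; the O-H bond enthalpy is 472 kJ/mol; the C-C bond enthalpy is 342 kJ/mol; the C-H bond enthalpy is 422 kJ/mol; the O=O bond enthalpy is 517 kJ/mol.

Reaction 1:
  Bonds broken (reactants):
    C≡C: 1 × 814 = 814
    C-C: 1 × 342 = 342
    C-H: 4 × 422 = 1688
    H-H: 1 × 444 = 444
    Σ(broken) = 3288 kJ
  Bonds formed (products):
    C-C: 1 × 342 = 342
    C-H: 6 × 422 = 2532
    C=C: 1 × 602 = 602
    Σ(formed) = 3476 kJ
  ΔH_1 = 3288 − 3476 = −188 kJ
Reaction 2:
  Bonds broken (reactants):
    C-C: 2 × 342 = 684
    C-H: 12 × 422 = 5064
    O=O: 7 × 517 = 3619
    Σ(broken) = 9367 kJ
  Bonds formed (products):
    C=O: 8 × 820 = 6560
    O-H: 12 × 472 = 5664
    Σ(formed) = 12224 kJ
  ΔH_2 = 9367 − 12224 = −2857 kJ
ΔH_1 − ΔH_2 = +2669 kJ, so reaction 2 has the more negative ΔH; |ΔH_1 − ΔH_2| = 2669 kJ.

Reaction 2, by 2669 kJ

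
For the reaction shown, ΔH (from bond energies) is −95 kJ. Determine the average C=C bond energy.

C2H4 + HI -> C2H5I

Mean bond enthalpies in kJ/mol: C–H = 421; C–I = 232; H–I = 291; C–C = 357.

Let D be the C=C bond energy.
Σ(broken) = 4×421 + 1×D + 1×291 = 1975 + D
Σ(formed) = 1×357 + 5×421 + 1×232 = 2694
ΔH = Σ(broken) − Σ(formed) = (1975 + D) − (2694) = −719 + D
Setting this equal to −95 kJ gives D = 624 kJ/mol.

D(C=C) ≈ 624 kJ/mol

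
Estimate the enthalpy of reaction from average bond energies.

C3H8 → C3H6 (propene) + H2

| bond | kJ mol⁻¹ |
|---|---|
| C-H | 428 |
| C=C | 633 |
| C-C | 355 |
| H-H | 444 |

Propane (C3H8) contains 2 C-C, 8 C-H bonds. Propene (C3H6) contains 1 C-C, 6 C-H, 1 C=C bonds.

Bonds broken (reactants):
  C-C: 2 × 355 = 710
  C-H: 8 × 428 = 3424
  Σ(broken) = 4134 kJ
Bonds formed (products):
  C-C: 1 × 355 = 355
  C-H: 6 × 428 = 2568
  C=C: 1 × 633 = 633
  H-H: 1 × 444 = 444
  Σ(formed) = 4000 kJ
ΔH = Σ(broken) − Σ(formed) = 4134 − 4000 = +134 kJ

ΔH ≈ +134 kJ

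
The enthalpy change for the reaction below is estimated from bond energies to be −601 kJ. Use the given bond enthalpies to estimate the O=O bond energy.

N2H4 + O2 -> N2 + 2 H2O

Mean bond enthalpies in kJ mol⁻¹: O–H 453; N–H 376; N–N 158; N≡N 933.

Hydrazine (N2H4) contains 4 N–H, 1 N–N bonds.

D(O=O) ≈ 482 kJ/mol

Let D be the O=O bond energy.
Σ(broken) = 4×376 + 1×158 + 1×D = 1662 + D
Σ(formed) = 1×933 + 4×453 = 2745
ΔH = Σ(broken) − Σ(formed) = (1662 + D) − (2745) = −1083 + D
Setting this equal to −601 kJ gives D = 482 kJ/mol.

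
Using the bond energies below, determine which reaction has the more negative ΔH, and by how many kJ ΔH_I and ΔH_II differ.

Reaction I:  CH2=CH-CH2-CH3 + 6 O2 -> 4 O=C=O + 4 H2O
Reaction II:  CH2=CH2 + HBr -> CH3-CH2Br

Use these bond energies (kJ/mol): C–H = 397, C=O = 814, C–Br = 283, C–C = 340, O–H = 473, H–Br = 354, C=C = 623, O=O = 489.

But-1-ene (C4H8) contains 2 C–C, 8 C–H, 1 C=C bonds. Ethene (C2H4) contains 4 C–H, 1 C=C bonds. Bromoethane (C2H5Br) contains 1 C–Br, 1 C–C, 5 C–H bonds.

Reaction I:
  Bonds broken (reactants):
    C–C: 2 × 340 = 680
    C–H: 8 × 397 = 3176
    C=C: 1 × 623 = 623
    O=O: 6 × 489 = 2934
    Σ(broken) = 7413 kJ
  Bonds formed (products):
    C=O: 8 × 814 = 6512
    O–H: 8 × 473 = 3784
    Σ(formed) = 10296 kJ
  ΔH_I = 7413 − 10296 = −2883 kJ
Reaction II:
  Bonds broken (reactants):
    C–H: 4 × 397 = 1588
    C=C: 1 × 623 = 623
    H–Br: 1 × 354 = 354
    Σ(broken) = 2565 kJ
  Bonds formed (products):
    C–Br: 1 × 283 = 283
    C–C: 1 × 340 = 340
    C–H: 5 × 397 = 1985
    Σ(formed) = 2608 kJ
  ΔH_II = 2565 − 2608 = −43 kJ
ΔH_I − ΔH_II = −2840 kJ, so reaction I has the more negative ΔH; |ΔH_I − ΔH_II| = 2840 kJ.

Reaction I, by 2840 kJ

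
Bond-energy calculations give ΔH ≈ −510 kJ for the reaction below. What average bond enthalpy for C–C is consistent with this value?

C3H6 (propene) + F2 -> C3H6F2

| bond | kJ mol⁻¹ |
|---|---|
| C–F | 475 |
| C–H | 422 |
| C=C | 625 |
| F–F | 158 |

Let D be the C–C bond energy.
Σ(broken) = 1×D + 6×422 + 1×625 + 1×158 = 3315 + D
Σ(formed) = 2×D + 2×475 + 6×422 = 3482 + 2D
ΔH = Σ(broken) − Σ(formed) = (3315 + D) − (3482 + 2D) = −167 − D
Setting this equal to −510 kJ gives D = 343 kJ/mol.

D(C–C) ≈ 343 kJ/mol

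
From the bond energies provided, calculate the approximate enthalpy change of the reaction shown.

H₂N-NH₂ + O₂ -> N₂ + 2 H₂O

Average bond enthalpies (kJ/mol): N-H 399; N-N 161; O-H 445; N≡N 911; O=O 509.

ΔH ≈ −425 kJ

Bonds broken (reactants):
  N-H: 4 × 399 = 1596
  N-N: 1 × 161 = 161
  O=O: 1 × 509 = 509
  Σ(broken) = 2266 kJ
Bonds formed (products):
  N≡N: 1 × 911 = 911
  O-H: 4 × 445 = 1780
  Σ(formed) = 2691 kJ
ΔH = Σ(broken) − Σ(formed) = 2266 − 2691 = −425 kJ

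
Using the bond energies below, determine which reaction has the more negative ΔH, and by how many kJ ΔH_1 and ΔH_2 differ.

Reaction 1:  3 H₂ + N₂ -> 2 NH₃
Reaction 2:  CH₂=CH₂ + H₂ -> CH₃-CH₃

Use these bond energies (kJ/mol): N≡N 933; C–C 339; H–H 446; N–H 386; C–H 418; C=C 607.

Reaction 2, by 77 kJ

Reaction 1:
  Bonds broken (reactants):
    H–H: 3 × 446 = 1338
    N≡N: 1 × 933 = 933
    Σ(broken) = 2271 kJ
  Bonds formed (products):
    N–H: 6 × 386 = 2316
    Σ(formed) = 2316 kJ
  ΔH_1 = 2271 − 2316 = −45 kJ
Reaction 2:
  Bonds broken (reactants):
    C–H: 4 × 418 = 1672
    C=C: 1 × 607 = 607
    H–H: 1 × 446 = 446
    Σ(broken) = 2725 kJ
  Bonds formed (products):
    C–C: 1 × 339 = 339
    C–H: 6 × 418 = 2508
    Σ(formed) = 2847 kJ
  ΔH_2 = 2725 − 2847 = −122 kJ
ΔH_1 − ΔH_2 = +77 kJ, so reaction 2 has the more negative ΔH; |ΔH_1 − ΔH_2| = 77 kJ.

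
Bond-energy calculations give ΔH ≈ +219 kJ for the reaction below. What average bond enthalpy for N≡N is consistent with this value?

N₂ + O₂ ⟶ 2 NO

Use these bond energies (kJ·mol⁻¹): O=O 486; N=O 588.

Let D be the N≡N bond energy.
Σ(broken) = 1×D + 1×486 = 486 + D
Σ(formed) = 2×588 = 1176
ΔH = Σ(broken) − Σ(formed) = (486 + D) − (1176) = −690 + D
Setting this equal to +219 kJ gives D = 909 kJ/mol.

D(N≡N) ≈ 909 kJ/mol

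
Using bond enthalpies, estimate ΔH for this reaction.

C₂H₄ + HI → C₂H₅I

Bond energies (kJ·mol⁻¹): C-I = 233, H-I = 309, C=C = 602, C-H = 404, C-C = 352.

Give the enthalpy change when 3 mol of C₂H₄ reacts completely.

ΔH = −234 kJ

Bonds broken (reactants):
  C-H: 4 × 404 = 1616
  C=C: 1 × 602 = 602
  H-I: 1 × 309 = 309
  Σ(broken) = 2527 kJ
Bonds formed (products):
  C-C: 1 × 352 = 352
  C-H: 5 × 404 = 2020
  C-I: 1 × 233 = 233
  Σ(formed) = 2605 kJ
ΔH = Σ(broken) − Σ(formed) = 2527 − 2605 = −78 kJ
For 3× the reaction as written: 3 × (−78) = −234 kJ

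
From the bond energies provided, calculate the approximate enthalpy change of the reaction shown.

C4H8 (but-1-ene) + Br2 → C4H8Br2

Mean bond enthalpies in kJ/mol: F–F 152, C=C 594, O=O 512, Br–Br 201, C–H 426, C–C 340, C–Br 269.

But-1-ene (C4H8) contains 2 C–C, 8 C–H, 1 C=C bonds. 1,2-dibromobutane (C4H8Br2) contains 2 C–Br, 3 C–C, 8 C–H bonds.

Bonds broken (reactants):
  Br–Br: 1 × 201 = 201
  C–C: 2 × 340 = 680
  C–H: 8 × 426 = 3408
  C=C: 1 × 594 = 594
  Σ(broken) = 4883 kJ
Bonds formed (products):
  C–Br: 2 × 269 = 538
  C–C: 3 × 340 = 1020
  C–H: 8 × 426 = 3408
  Σ(formed) = 4966 kJ
ΔH = Σ(broken) − Σ(formed) = 4883 − 4966 = −83 kJ

ΔH ≈ −83 kJ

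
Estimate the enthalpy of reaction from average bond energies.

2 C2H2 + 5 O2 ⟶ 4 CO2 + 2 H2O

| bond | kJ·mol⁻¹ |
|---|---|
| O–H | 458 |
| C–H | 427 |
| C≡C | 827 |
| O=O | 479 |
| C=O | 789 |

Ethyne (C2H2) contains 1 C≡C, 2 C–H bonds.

ΔH ≈ −2387 kJ

Bonds broken (reactants):
  C≡C: 2 × 827 = 1654
  C–H: 4 × 427 = 1708
  O=O: 5 × 479 = 2395
  Σ(broken) = 5757 kJ
Bonds formed (products):
  C=O: 8 × 789 = 6312
  O–H: 4 × 458 = 1832
  Σ(formed) = 8144 kJ
ΔH = Σ(broken) − Σ(formed) = 5757 − 8144 = −2387 kJ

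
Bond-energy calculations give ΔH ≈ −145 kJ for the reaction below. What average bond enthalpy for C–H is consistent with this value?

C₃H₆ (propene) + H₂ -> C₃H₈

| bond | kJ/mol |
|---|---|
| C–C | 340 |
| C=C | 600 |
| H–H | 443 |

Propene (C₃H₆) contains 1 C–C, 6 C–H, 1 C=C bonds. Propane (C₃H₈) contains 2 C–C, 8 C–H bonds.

D(C–H) ≈ 424 kJ/mol

Let D be the C–H bond energy.
Σ(broken) = 1×340 + 6×D + 1×600 + 1×443 = 1383 + 6D
Σ(formed) = 2×340 + 8×D = 680 + 8D
ΔH = Σ(broken) − Σ(formed) = (1383 + 6D) − (680 + 8D) = +703 − 2D
Setting this equal to −145 kJ gives 2D = 848, so D = 424 kJ/mol.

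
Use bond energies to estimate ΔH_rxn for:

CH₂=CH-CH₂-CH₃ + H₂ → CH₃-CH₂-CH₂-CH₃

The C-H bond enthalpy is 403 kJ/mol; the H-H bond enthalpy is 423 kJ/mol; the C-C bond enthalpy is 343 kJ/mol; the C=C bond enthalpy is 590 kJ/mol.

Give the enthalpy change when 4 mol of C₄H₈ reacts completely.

ΔH = −544 kJ

Bonds broken (reactants):
  C-C: 2 × 343 = 686
  C-H: 8 × 403 = 3224
  C=C: 1 × 590 = 590
  H-H: 1 × 423 = 423
  Σ(broken) = 4923 kJ
Bonds formed (products):
  C-C: 3 × 343 = 1029
  C-H: 10 × 403 = 4030
  Σ(formed) = 5059 kJ
ΔH = Σ(broken) − Σ(formed) = 4923 − 5059 = −136 kJ
For 4× the reaction as written: 4 × (−136) = −544 kJ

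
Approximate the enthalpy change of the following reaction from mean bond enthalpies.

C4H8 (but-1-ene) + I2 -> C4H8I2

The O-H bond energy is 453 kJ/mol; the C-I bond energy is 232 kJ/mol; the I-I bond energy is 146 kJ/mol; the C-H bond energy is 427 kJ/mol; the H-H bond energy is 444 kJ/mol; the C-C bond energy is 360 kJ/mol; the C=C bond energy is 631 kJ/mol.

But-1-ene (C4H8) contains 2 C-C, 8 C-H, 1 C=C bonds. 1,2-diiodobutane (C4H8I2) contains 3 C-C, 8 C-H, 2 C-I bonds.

Bonds broken (reactants):
  C-C: 2 × 360 = 720
  C-H: 8 × 427 = 3416
  C=C: 1 × 631 = 631
  I-I: 1 × 146 = 146
  Σ(broken) = 4913 kJ
Bonds formed (products):
  C-C: 3 × 360 = 1080
  C-H: 8 × 427 = 3416
  C-I: 2 × 232 = 464
  Σ(formed) = 4960 kJ
ΔH = Σ(broken) − Σ(formed) = 4913 − 4960 = −47 kJ

ΔH ≈ −47 kJ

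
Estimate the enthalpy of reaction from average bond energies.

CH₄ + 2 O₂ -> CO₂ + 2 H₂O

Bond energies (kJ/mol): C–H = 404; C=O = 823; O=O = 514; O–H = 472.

ΔH ≈ −890 kJ

Bonds broken (reactants):
  C–H: 4 × 404 = 1616
  O=O: 2 × 514 = 1028
  Σ(broken) = 2644 kJ
Bonds formed (products):
  C=O: 2 × 823 = 1646
  O–H: 4 × 472 = 1888
  Σ(formed) = 3534 kJ
ΔH = Σ(broken) − Σ(formed) = 2644 − 3534 = −890 kJ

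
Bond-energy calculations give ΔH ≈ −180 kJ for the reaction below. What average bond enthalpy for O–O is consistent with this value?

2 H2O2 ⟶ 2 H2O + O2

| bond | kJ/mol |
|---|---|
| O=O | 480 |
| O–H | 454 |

D(O–O) ≈ 150 kJ/mol

Let D be the O–O bond energy.
Σ(broken) = 4×454 + 2×D = 1816 + 2D
Σ(formed) = 4×454 + 1×480 = 2296
ΔH = Σ(broken) − Σ(formed) = (1816 + 2D) − (2296) = −480 + 2D
Setting this equal to −180 kJ gives 2D = 300, so D = 150 kJ/mol.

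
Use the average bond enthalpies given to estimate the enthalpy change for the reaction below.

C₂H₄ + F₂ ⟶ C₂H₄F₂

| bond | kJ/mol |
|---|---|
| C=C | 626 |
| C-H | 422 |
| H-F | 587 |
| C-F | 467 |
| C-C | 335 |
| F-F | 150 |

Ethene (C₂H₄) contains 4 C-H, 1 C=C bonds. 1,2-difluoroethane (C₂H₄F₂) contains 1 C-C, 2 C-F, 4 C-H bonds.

Bonds broken (reactants):
  C-H: 4 × 422 = 1688
  C=C: 1 × 626 = 626
  F-F: 1 × 150 = 150
  Σ(broken) = 2464 kJ
Bonds formed (products):
  C-C: 1 × 335 = 335
  C-F: 2 × 467 = 934
  C-H: 4 × 422 = 1688
  Σ(formed) = 2957 kJ
ΔH = Σ(broken) − Σ(formed) = 2464 − 2957 = −493 kJ

ΔH ≈ −493 kJ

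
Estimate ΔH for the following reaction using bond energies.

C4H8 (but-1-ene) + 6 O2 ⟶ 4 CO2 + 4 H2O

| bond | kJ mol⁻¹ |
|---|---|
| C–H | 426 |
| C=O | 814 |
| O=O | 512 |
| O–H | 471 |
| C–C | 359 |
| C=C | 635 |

Bonds broken (reactants):
  C–C: 2 × 359 = 718
  C–H: 8 × 426 = 3408
  C=C: 1 × 635 = 635
  O=O: 6 × 512 = 3072
  Σ(broken) = 7833 kJ
Bonds formed (products):
  C=O: 8 × 814 = 6512
  O–H: 8 × 471 = 3768
  Σ(formed) = 10280 kJ
ΔH = Σ(broken) − Σ(formed) = 7833 − 10280 = −2447 kJ

ΔH ≈ −2447 kJ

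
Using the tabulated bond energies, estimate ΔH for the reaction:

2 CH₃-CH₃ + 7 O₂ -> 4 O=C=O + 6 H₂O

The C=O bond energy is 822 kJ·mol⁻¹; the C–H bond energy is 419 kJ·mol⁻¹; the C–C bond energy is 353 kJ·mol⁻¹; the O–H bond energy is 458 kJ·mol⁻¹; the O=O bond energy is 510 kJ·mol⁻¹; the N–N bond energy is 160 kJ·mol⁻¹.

ΔH ≈ −2768 kJ

Bonds broken (reactants):
  C–C: 2 × 353 = 706
  C–H: 12 × 419 = 5028
  O=O: 7 × 510 = 3570
  Σ(broken) = 9304 kJ
Bonds formed (products):
  C=O: 8 × 822 = 6576
  O–H: 12 × 458 = 5496
  Σ(formed) = 12072 kJ
ΔH = Σ(broken) − Σ(formed) = 9304 − 12072 = −2768 kJ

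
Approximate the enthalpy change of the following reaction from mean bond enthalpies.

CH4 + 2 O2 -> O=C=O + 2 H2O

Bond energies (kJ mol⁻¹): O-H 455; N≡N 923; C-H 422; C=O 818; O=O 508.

Bonds broken (reactants):
  C-H: 4 × 422 = 1688
  O=O: 2 × 508 = 1016
  Σ(broken) = 2704 kJ
Bonds formed (products):
  C=O: 2 × 818 = 1636
  O-H: 4 × 455 = 1820
  Σ(formed) = 3456 kJ
ΔH = Σ(broken) − Σ(formed) = 2704 − 3456 = −752 kJ

ΔH ≈ −752 kJ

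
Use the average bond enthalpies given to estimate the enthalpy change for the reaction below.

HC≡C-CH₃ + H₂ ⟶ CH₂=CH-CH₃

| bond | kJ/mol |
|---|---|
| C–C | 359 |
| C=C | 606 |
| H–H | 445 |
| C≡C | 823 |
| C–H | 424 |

ΔH ≈ −186 kJ

Bonds broken (reactants):
  C≡C: 1 × 823 = 823
  C–C: 1 × 359 = 359
  C–H: 4 × 424 = 1696
  H–H: 1 × 445 = 445
  Σ(broken) = 3323 kJ
Bonds formed (products):
  C–C: 1 × 359 = 359
  C–H: 6 × 424 = 2544
  C=C: 1 × 606 = 606
  Σ(formed) = 3509 kJ
ΔH = Σ(broken) − Σ(formed) = 3323 − 3509 = −186 kJ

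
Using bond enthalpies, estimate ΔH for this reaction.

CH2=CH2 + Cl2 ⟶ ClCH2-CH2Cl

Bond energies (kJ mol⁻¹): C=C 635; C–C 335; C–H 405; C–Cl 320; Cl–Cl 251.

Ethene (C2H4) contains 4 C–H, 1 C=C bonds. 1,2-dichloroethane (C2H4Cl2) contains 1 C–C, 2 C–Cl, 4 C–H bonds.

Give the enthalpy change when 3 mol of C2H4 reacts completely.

Bonds broken (reactants):
  C–H: 4 × 405 = 1620
  C=C: 1 × 635 = 635
  Cl–Cl: 1 × 251 = 251
  Σ(broken) = 2506 kJ
Bonds formed (products):
  C–C: 1 × 335 = 335
  C–Cl: 2 × 320 = 640
  C–H: 4 × 405 = 1620
  Σ(formed) = 2595 kJ
ΔH = Σ(broken) − Σ(formed) = 2506 − 2595 = −89 kJ
For 3× the reaction as written: 3 × (−89) = −267 kJ

ΔH = −267 kJ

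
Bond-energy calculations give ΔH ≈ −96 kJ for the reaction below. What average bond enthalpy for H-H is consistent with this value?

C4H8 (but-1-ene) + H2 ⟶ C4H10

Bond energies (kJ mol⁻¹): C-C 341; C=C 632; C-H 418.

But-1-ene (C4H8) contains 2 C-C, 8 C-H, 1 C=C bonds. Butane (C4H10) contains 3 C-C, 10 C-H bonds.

D(H-H) ≈ 449 kJ/mol

Let D be the H-H bond energy.
Σ(broken) = 2×341 + 8×418 + 1×632 + 1×D = 4658 + D
Σ(formed) = 3×341 + 10×418 = 5203
ΔH = Σ(broken) − Σ(formed) = (4658 + D) − (5203) = −545 + D
Setting this equal to −96 kJ gives D = 449 kJ/mol.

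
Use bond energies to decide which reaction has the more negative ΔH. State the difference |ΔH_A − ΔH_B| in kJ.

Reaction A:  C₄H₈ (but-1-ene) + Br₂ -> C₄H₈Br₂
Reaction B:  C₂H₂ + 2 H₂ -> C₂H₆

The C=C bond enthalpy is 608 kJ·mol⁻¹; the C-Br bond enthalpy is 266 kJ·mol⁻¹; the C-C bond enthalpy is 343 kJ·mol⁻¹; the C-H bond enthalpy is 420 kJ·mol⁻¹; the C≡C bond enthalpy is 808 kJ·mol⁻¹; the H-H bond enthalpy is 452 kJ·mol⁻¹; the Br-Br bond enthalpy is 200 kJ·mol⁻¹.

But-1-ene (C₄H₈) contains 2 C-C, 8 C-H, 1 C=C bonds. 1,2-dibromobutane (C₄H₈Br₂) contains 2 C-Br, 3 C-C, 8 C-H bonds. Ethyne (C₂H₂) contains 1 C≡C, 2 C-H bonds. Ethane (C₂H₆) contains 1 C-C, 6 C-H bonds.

Reaction A:
  Bonds broken (reactants):
    Br-Br: 1 × 200 = 200
    C-C: 2 × 343 = 686
    C-H: 8 × 420 = 3360
    C=C: 1 × 608 = 608
    Σ(broken) = 4854 kJ
  Bonds formed (products):
    C-Br: 2 × 266 = 532
    C-C: 3 × 343 = 1029
    C-H: 8 × 420 = 3360
    Σ(formed) = 4921 kJ
  ΔH_A = 4854 − 4921 = −67 kJ
Reaction B:
  Bonds broken (reactants):
    C≡C: 1 × 808 = 808
    C-H: 2 × 420 = 840
    H-H: 2 × 452 = 904
    Σ(broken) = 2552 kJ
  Bonds formed (products):
    C-C: 1 × 343 = 343
    C-H: 6 × 420 = 2520
    Σ(formed) = 2863 kJ
  ΔH_B = 2552 − 2863 = −311 kJ
ΔH_A − ΔH_B = +244 kJ, so reaction B has the more negative ΔH; |ΔH_A − ΔH_B| = 244 kJ.

Reaction B, by 244 kJ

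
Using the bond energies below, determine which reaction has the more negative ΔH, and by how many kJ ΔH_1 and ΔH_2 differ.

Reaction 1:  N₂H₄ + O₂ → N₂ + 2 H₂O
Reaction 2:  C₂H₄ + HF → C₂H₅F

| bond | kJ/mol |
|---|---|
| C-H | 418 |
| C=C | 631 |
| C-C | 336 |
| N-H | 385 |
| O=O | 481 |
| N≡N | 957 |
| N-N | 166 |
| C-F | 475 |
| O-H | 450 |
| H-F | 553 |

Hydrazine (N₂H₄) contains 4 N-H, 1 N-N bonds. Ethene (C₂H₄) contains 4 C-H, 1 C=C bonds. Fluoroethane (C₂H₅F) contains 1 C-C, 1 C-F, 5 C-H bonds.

Reaction 1, by 525 kJ

Reaction 1:
  Bonds broken (reactants):
    N-H: 4 × 385 = 1540
    N-N: 1 × 166 = 166
    O=O: 1 × 481 = 481
    Σ(broken) = 2187 kJ
  Bonds formed (products):
    N≡N: 1 × 957 = 957
    O-H: 4 × 450 = 1800
    Σ(formed) = 2757 kJ
  ΔH_1 = 2187 − 2757 = −570 kJ
Reaction 2:
  Bonds broken (reactants):
    C-H: 4 × 418 = 1672
    C=C: 1 × 631 = 631
    H-F: 1 × 553 = 553
    Σ(broken) = 2856 kJ
  Bonds formed (products):
    C-C: 1 × 336 = 336
    C-F: 1 × 475 = 475
    C-H: 5 × 418 = 2090
    Σ(formed) = 2901 kJ
  ΔH_2 = 2856 − 2901 = −45 kJ
ΔH_1 − ΔH_2 = −525 kJ, so reaction 1 has the more negative ΔH; |ΔH_1 − ΔH_2| = 525 kJ.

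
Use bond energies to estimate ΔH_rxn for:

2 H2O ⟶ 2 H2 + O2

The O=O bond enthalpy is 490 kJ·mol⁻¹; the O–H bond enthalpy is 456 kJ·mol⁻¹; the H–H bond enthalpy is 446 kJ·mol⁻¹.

ΔH ≈ +442 kJ

Bonds broken (reactants):
  O–H: 4 × 456 = 1824
  Σ(broken) = 1824 kJ
Bonds formed (products):
  H–H: 2 × 446 = 892
  O=O: 1 × 490 = 490
  Σ(formed) = 1382 kJ
ΔH = Σ(broken) − Σ(formed) = 1824 − 1382 = +442 kJ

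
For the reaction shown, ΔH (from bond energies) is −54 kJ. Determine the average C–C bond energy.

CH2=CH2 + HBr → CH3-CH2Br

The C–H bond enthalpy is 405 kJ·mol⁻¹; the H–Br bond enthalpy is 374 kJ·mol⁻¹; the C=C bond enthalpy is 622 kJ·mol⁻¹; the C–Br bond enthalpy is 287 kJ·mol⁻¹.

Let D be the C–C bond energy.
Σ(broken) = 4×405 + 1×622 + 1×374 = 2616
Σ(formed) = 1×287 + 1×D + 5×405 = 2312 + D
ΔH = Σ(broken) − Σ(formed) = (2616) − (2312 + D) = +304 − D
Setting this equal to −54 kJ gives D = 358 kJ/mol.

D(C–C) ≈ 358 kJ/mol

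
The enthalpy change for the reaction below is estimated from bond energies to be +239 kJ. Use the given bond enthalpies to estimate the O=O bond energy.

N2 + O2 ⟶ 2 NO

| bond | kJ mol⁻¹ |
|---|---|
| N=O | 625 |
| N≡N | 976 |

D(O=O) ≈ 513 kJ/mol

Let D be the O=O bond energy.
Σ(broken) = 1×976 + 1×D = 976 + D
Σ(formed) = 2×625 = 1250
ΔH = Σ(broken) − Σ(formed) = (976 + D) − (1250) = −274 + D
Setting this equal to +239 kJ gives D = 513 kJ/mol.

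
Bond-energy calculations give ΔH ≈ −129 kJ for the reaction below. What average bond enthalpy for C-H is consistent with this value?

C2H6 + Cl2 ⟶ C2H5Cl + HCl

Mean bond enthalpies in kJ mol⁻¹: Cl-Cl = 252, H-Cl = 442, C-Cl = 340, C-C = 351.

Let D be the C-H bond energy.
Σ(broken) = 1×351 + 6×D + 1×252 = 603 + 6D
Σ(formed) = 1×351 + 1×340 + 5×D + 1×442 = 1133 + 5D
ΔH = Σ(broken) − Σ(formed) = (603 + 6D) − (1133 + 5D) = −530 + D
Setting this equal to −129 kJ gives D = 401 kJ/mol.

D(C-H) ≈ 401 kJ/mol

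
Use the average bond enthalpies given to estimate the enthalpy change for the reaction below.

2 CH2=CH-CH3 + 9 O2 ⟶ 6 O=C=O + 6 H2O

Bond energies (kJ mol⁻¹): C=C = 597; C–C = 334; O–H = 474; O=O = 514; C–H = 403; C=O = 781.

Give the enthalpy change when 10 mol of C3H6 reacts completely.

Bonds broken (reactants):
  C–C: 2 × 334 = 668
  C–H: 12 × 403 = 4836
  C=C: 2 × 597 = 1194
  O=O: 9 × 514 = 4626
  Σ(broken) = 11324 kJ
Bonds formed (products):
  C=O: 12 × 781 = 9372
  O–H: 12 × 474 = 5688
  Σ(formed) = 15060 kJ
ΔH = Σ(broken) − Σ(formed) = 11324 − 15060 = −3736 kJ
For 5× the reaction as written: 5 × (−3736) = −18680 kJ

ΔH = −18680 kJ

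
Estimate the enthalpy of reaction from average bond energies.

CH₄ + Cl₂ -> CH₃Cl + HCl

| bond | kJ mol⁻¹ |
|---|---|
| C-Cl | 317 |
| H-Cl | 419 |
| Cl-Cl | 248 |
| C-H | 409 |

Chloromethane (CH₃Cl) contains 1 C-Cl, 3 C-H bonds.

ΔH ≈ −79 kJ

Bonds broken (reactants):
  C-H: 4 × 409 = 1636
  Cl-Cl: 1 × 248 = 248
  Σ(broken) = 1884 kJ
Bonds formed (products):
  C-Cl: 1 × 317 = 317
  C-H: 3 × 409 = 1227
  H-Cl: 1 × 419 = 419
  Σ(formed) = 1963 kJ
ΔH = Σ(broken) − Σ(formed) = 1884 − 1963 = −79 kJ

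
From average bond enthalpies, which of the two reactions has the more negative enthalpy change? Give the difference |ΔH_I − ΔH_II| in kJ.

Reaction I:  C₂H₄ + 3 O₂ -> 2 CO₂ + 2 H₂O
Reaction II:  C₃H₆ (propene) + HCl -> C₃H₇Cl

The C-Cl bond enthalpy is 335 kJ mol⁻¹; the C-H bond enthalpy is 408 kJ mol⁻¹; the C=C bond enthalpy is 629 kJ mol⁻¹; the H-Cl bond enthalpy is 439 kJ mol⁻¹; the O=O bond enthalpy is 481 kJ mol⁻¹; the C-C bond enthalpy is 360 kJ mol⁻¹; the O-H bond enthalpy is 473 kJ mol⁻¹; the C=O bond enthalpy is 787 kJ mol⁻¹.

Reaction I:
  Bonds broken (reactants):
    C-H: 4 × 408 = 1632
    C=C: 1 × 629 = 629
    O=O: 3 × 481 = 1443
    Σ(broken) = 3704 kJ
  Bonds formed (products):
    C=O: 4 × 787 = 3148
    O-H: 4 × 473 = 1892
    Σ(formed) = 5040 kJ
  ΔH_I = 3704 − 5040 = −1336 kJ
Reaction II:
  Bonds broken (reactants):
    C-C: 1 × 360 = 360
    C-H: 6 × 408 = 2448
    C=C: 1 × 629 = 629
    H-Cl: 1 × 439 = 439
    Σ(broken) = 3876 kJ
  Bonds formed (products):
    C-C: 2 × 360 = 720
    C-Cl: 1 × 335 = 335
    C-H: 7 × 408 = 2856
    Σ(formed) = 3911 kJ
  ΔH_II = 3876 − 3911 = −35 kJ
ΔH_I − ΔH_II = −1301 kJ, so reaction I has the more negative ΔH; |ΔH_I − ΔH_II| = 1301 kJ.

Reaction I, by 1301 kJ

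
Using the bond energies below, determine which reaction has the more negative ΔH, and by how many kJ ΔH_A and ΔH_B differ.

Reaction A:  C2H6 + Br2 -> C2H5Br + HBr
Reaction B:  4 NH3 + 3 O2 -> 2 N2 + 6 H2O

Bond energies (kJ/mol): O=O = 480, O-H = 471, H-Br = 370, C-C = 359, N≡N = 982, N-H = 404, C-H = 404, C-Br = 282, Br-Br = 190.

Reaction A:
  Bonds broken (reactants):
    Br-Br: 1 × 190 = 190
    C-C: 1 × 359 = 359
    C-H: 6 × 404 = 2424
    Σ(broken) = 2973 kJ
  Bonds formed (products):
    C-Br: 1 × 282 = 282
    C-C: 1 × 359 = 359
    C-H: 5 × 404 = 2020
    H-Br: 1 × 370 = 370
    Σ(formed) = 3031 kJ
  ΔH_A = 2973 − 3031 = −58 kJ
Reaction B:
  Bonds broken (reactants):
    N-H: 12 × 404 = 4848
    O=O: 3 × 480 = 1440
    Σ(broken) = 6288 kJ
  Bonds formed (products):
    N≡N: 2 × 982 = 1964
    O-H: 12 × 471 = 5652
    Σ(formed) = 7616 kJ
  ΔH_B = 6288 − 7616 = −1328 kJ
ΔH_A − ΔH_B = +1270 kJ, so reaction B has the more negative ΔH; |ΔH_A − ΔH_B| = 1270 kJ.

Reaction B, by 1270 kJ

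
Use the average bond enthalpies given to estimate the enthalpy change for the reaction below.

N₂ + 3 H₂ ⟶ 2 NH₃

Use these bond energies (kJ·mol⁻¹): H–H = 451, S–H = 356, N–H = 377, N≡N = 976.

Bonds broken (reactants):
  H–H: 3 × 451 = 1353
  N≡N: 1 × 976 = 976
  Σ(broken) = 2329 kJ
Bonds formed (products):
  N–H: 6 × 377 = 2262
  Σ(formed) = 2262 kJ
ΔH = Σ(broken) − Σ(formed) = 2329 − 2262 = +67 kJ

ΔH ≈ +67 kJ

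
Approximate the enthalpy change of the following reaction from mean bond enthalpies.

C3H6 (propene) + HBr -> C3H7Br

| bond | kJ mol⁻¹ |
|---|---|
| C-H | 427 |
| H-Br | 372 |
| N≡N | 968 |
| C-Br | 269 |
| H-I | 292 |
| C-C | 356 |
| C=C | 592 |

ΔH ≈ −88 kJ

Bonds broken (reactants):
  C-C: 1 × 356 = 356
  C-H: 6 × 427 = 2562
  C=C: 1 × 592 = 592
  H-Br: 1 × 372 = 372
  Σ(broken) = 3882 kJ
Bonds formed (products):
  C-Br: 1 × 269 = 269
  C-C: 2 × 356 = 712
  C-H: 7 × 427 = 2989
  Σ(formed) = 3970 kJ
ΔH = Σ(broken) − Σ(formed) = 3882 − 3970 = −88 kJ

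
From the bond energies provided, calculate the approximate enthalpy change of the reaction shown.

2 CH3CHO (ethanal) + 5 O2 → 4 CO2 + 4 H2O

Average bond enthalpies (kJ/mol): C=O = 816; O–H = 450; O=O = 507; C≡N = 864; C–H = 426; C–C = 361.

ΔH ≈ −1831 kJ

Bonds broken (reactants):
  C–C: 2 × 361 = 722
  C–H: 8 × 426 = 3408
  C=O: 2 × 816 = 1632
  O=O: 5 × 507 = 2535
  Σ(broken) = 8297 kJ
Bonds formed (products):
  C=O: 8 × 816 = 6528
  O–H: 8 × 450 = 3600
  Σ(formed) = 10128 kJ
ΔH = Σ(broken) − Σ(formed) = 8297 − 10128 = −1831 kJ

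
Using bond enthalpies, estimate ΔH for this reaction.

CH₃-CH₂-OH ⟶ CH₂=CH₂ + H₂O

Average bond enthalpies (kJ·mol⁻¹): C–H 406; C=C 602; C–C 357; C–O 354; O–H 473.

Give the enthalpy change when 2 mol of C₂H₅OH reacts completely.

Bonds broken (reactants):
  C–C: 1 × 357 = 357
  C–H: 5 × 406 = 2030
  C–O: 1 × 354 = 354
  O–H: 1 × 473 = 473
  Σ(broken) = 3214 kJ
Bonds formed (products):
  C–H: 4 × 406 = 1624
  C=C: 1 × 602 = 602
  O–H: 2 × 473 = 946
  Σ(formed) = 3172 kJ
ΔH = Σ(broken) − Σ(formed) = 3214 − 3172 = +42 kJ
For 2× the reaction as written: 2 × (+42) = +84 kJ

ΔH = +84 kJ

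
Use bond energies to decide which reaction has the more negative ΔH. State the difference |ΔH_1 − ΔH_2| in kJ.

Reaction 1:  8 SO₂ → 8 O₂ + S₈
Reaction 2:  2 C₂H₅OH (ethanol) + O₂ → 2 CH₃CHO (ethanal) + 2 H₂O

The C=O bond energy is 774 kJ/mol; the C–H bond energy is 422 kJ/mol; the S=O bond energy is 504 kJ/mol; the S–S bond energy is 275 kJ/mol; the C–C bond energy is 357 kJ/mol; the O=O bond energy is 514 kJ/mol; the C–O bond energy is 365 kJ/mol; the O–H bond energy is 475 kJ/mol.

Reaction 2, by 2162 kJ

Reaction 1:
  Bonds broken (reactants):
    S=O: 16 × 504 = 8064
    Σ(broken) = 8064 kJ
  Bonds formed (products):
    O=O: 8 × 514 = 4112
    S–S: 8 × 275 = 2200
    Σ(formed) = 6312 kJ
  ΔH_1 = 8064 − 6312 = +1752 kJ
Reaction 2:
  Bonds broken (reactants):
    C–C: 2 × 357 = 714
    C–H: 10 × 422 = 4220
    C–O: 2 × 365 = 730
    O–H: 2 × 475 = 950
    O=O: 1 × 514 = 514
    Σ(broken) = 7128 kJ
  Bonds formed (products):
    C–C: 2 × 357 = 714
    C–H: 8 × 422 = 3376
    C=O: 2 × 774 = 1548
    O–H: 4 × 475 = 1900
    Σ(formed) = 7538 kJ
  ΔH_2 = 7128 − 7538 = −410 kJ
ΔH_1 − ΔH_2 = +2162 kJ, so reaction 2 has the more negative ΔH; |ΔH_1 − ΔH_2| = 2162 kJ.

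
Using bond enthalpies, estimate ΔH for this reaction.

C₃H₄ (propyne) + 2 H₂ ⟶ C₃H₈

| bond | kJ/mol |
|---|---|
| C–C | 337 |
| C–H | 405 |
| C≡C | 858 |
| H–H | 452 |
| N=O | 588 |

ΔH ≈ −195 kJ

Bonds broken (reactants):
  C≡C: 1 × 858 = 858
  C–C: 1 × 337 = 337
  C–H: 4 × 405 = 1620
  H–H: 2 × 452 = 904
  Σ(broken) = 3719 kJ
Bonds formed (products):
  C–C: 2 × 337 = 674
  C–H: 8 × 405 = 3240
  Σ(formed) = 3914 kJ
ΔH = Σ(broken) − Σ(formed) = 3719 − 3914 = −195 kJ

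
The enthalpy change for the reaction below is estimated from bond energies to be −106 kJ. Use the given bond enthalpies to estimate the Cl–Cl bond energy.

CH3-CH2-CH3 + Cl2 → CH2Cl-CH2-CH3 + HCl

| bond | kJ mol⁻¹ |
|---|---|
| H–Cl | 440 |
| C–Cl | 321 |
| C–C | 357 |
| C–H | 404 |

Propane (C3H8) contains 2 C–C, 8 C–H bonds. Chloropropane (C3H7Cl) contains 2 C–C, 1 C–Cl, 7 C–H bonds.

Let D be the Cl–Cl bond energy.
Σ(broken) = 2×357 + 8×404 + 1×D = 3946 + D
Σ(formed) = 2×357 + 1×321 + 7×404 + 1×440 = 4303
ΔH = Σ(broken) − Σ(formed) = (3946 + D) − (4303) = −357 + D
Setting this equal to −106 kJ gives D = 251 kJ/mol.

D(Cl–Cl) ≈ 251 kJ/mol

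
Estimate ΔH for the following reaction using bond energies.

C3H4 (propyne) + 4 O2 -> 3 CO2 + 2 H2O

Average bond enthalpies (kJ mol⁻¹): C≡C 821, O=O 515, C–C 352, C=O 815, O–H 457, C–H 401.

ΔH ≈ −1881 kJ

Bonds broken (reactants):
  C≡C: 1 × 821 = 821
  C–C: 1 × 352 = 352
  C–H: 4 × 401 = 1604
  O=O: 4 × 515 = 2060
  Σ(broken) = 4837 kJ
Bonds formed (products):
  C=O: 6 × 815 = 4890
  O–H: 4 × 457 = 1828
  Σ(formed) = 6718 kJ
ΔH = Σ(broken) − Σ(formed) = 4837 − 6718 = −1881 kJ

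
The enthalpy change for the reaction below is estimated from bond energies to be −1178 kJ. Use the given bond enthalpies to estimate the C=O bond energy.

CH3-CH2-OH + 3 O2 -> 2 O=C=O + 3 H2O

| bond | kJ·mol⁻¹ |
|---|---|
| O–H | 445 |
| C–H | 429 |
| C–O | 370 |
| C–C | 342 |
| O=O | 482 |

Let D be the C=O bond energy.
Σ(broken) = 1×342 + 5×429 + 1×370 + 1×445 + 3×482 = 4748
Σ(formed) = 4×D + 6×445 = 2670 + 4D
ΔH = Σ(broken) − Σ(formed) = (4748) − (2670 + 4D) = +2078 − 4D
Setting this equal to −1178 kJ gives 4D = 3256, so D = 814 kJ/mol.

D(C=O) ≈ 814 kJ/mol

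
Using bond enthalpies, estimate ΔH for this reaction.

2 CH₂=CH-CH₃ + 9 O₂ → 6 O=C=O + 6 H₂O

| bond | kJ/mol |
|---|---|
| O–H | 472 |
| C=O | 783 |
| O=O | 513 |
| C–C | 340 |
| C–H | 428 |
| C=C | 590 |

Bonds broken (reactants):
  C–C: 2 × 340 = 680
  C–H: 12 × 428 = 5136
  C=C: 2 × 590 = 1180
  O=O: 9 × 513 = 4617
  Σ(broken) = 11613 kJ
Bonds formed (products):
  C=O: 12 × 783 = 9396
  O–H: 12 × 472 = 5664
  Σ(formed) = 15060 kJ
ΔH = Σ(broken) − Σ(formed) = 11613 − 15060 = −3447 kJ

ΔH ≈ −3447 kJ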